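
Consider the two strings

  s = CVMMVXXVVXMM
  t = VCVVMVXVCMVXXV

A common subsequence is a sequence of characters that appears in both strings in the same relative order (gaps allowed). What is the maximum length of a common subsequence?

8

Taking C [1,2], then V [2,4], then M [3,5], then M [4,10], then V [5,11], then X [6,12], then X [7,13], then V [9,14] gives a common subsequence of length 8, and the DP table's final entry dp[12][14] is also 8, so no common subsequence is longer.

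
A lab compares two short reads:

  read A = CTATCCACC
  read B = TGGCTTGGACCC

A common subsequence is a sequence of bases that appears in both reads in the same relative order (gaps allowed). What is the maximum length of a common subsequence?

Let dp[i][j] be the LCS length of the first i bases of read A and the first j bases of read B. dp[i][j] = dp[i-1][j-1]+1 when the i-th and j-th bases match, else max(dp[i-1][j], dp[i][j-1]).
    ·  T  G  G  C  T  T  G  G  A  C  C  C
 ·  0  0  0  0  0  0  0  0  0  0  0  0  0
 C  0  0  0  0  1  1  1  1  1  1  1  1  1
 T  0  1  1  1  1  2  2  2  2  2  2  2  2
 A  0  1  1  1  1  2  2  2  2  3  3  3  3
 T  0  1  1  1  1  2  3  3  3  3  3  3  3
 C  0  1  1  1  2  2  3  3  3  3  4  4  4
 C  0  1  1  1  2  2  3  3  3  3  4  5  5
 A  0  1  1  1  2  2  3  3  3  4  4  5  5
 C  0  1  1  1  2  2  3  3  3  4  5  5  6
 C  0  1  1  1  2  2  3  3  3  4  5  6  6
dp[9][12] = 6. One LCS (by backtracking along matches): CTACCC.

6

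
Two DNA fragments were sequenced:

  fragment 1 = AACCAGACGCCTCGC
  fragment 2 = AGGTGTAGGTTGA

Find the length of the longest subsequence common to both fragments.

6

Match A [1,1], A [5,7], G [6,8], G [9,9], T [12,11], G [14,12] — 6 bases in the same relative order in both. The LCS DP gives dp[15][13] = 6, so this is optimal.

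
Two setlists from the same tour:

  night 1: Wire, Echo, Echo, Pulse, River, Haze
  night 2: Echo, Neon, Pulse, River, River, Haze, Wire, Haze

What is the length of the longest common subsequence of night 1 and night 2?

4

One common subsequence of length 4: Echo (night 1 #2, night 2 #1); then Pulse (night 1 #4, night 2 #3); then River (night 1 #5, night 2 #5); then Haze (night 1 #6, night 2 #8). The LCS DP gives dp[6][8] = 4, so this is optimal.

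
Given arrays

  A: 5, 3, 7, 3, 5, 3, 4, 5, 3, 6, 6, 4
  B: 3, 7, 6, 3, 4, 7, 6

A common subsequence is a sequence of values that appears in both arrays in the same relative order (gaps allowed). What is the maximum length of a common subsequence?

5

Taking 3 (A #2, B #1), 7 (A #3, B #2), 3 (A #6, B #4), 4 (A #7, B #5), 6 (A #11, B #7) gives a common subsequence of length 5. The LCS DP gives dp[12][7] = 5, so this is optimal.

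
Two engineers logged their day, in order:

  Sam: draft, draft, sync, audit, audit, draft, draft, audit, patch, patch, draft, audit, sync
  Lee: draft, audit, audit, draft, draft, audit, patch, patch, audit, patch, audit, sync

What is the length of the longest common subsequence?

10

One common subsequence of length 10: draft [2,1] → audit [4,2] → audit [5,3] → draft [6,4] → draft [7,5] → audit [8,6] → patch [9,8] → patch [10,10] → audit [12,11] → sync [13,12]. Since dp[13][12] = 10, nothing longer is possible.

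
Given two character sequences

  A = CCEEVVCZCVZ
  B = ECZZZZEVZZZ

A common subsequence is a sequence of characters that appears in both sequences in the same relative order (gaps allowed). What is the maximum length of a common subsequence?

Let dp[i][j] be the LCS length of the first i characters of A and the first j characters of B. dp[i][j] = dp[i-1][j-1]+1 when the i-th and j-th characters match, else max(dp[i-1][j], dp[i][j-1]).
    ·  E  C  Z  Z  Z  Z  E  V  Z  Z  Z
 ·  0  0  0  0  0  0  0  0  0  0  0  0
 C  0  0  1  1  1  1  1  1  1  1  1  1
 C  0  0  1  1  1  1  1  1  1  1  1  1
 E  0  1  1  1  1  1  1  2  2  2  2  2
 E  0  1  1  1  1  1  1  2  2  2  2  2
 V  0  1  1  1  1  1  1  2  3  3  3  3
 V  0  1  1  1  1  1  1  2  3  3  3  3
 C  0  1  2  2  2  2  2  2  3  3  3  3
 Z  0  1  2  3  3  3  3  3  3  4  4  4
 C  0  1  2  3  3  3  3  3  3  4  4  4
 V  0  1  2  3  3  3  3  3  4  4  4  4
 Z  0  1  2  3  4  4  4  4  4  5  5  5
dp[11][11] = 5. One LCS (by backtracking along matches): CEVZZ.

5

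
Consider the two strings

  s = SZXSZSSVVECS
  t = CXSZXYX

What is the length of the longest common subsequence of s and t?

3

Pick S [1,3], Z [2,4], X [3,7]; all 3 characters appear in both, in order. Since dp[12][7] = 3, nothing longer is possible.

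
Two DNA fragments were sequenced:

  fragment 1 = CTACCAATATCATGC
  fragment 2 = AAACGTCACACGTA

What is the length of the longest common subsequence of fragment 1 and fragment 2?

Pick A [3,1], then A [6,2], then A [7,3], then T [8,6], then A [9,8], then C [11,9], then A [12,10], then T [13,13]; all 8 bases appear in both, in order. The LCS DP gives dp[15][14] = 8, so this is optimal.

8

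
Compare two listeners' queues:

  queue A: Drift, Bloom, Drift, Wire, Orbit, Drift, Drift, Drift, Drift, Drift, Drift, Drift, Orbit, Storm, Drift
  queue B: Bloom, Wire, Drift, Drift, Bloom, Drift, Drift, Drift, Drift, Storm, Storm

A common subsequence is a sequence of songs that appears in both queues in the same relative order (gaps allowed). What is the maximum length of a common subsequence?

9

One common subsequence of length 9: Bloom (queue A #2, queue B #1) → Wire (queue A #4, queue B #2) → Drift (queue A #6, queue B #3) → Drift (queue A #7, queue B #4) → Drift (queue A #8, queue B #6) → Drift (queue A #9, queue B #7) → Drift (queue A #10, queue B #8) → Drift (queue A #11, queue B #9) → Storm (queue A #14, queue B #11). The LCS DP gives dp[15][11] = 9, so this is optimal.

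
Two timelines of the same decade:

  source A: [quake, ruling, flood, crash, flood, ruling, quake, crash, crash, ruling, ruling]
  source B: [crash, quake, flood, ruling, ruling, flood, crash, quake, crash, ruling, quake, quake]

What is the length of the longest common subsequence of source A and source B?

7

Pick quake (source A #1, source B #2); then ruling (source A #2, source B #5); then flood (source A #3, source B #6); then crash (source A #4, source B #7); then quake (source A #7, source B #8); then crash (source A #9, source B #9); then ruling (source A #10, source B #10); all 7 events appear in both, in order. Since dp[11][12] = 7, nothing longer is possible.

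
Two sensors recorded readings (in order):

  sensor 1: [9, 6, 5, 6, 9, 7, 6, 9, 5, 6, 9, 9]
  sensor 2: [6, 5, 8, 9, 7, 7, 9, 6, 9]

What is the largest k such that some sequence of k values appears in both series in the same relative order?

7

Taking 6 [2,1], then 5 [3,2], then 9 [5,4], then 7 [6,6], then 9 [8,7], then 6 [10,8], then 9 [12,9] gives a common subsequence of length 7. dp[12][9] = 7 confirms this is the maximum.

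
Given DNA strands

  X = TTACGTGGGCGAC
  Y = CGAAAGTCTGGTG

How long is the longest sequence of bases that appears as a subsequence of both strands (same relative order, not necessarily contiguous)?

Pick T [2,7]; then C [4,8]; then T [6,9]; then G [7,10]; then G [8,11]; then G [11,13]; all 6 bases appear in both, in order. Since dp[13][13] = 6, nothing longer is possible.

6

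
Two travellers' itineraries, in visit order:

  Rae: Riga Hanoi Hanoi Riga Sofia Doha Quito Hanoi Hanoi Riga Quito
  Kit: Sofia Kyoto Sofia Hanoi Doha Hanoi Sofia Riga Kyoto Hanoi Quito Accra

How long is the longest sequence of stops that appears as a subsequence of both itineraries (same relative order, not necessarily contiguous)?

One common subsequence of length 5: Hanoi [2,4]; then Hanoi [3,6]; then Riga [4,8]; then Hanoi [9,10]; then Quito [11,11]. The LCS DP gives dp[11][12] = 5, so this is optimal.

5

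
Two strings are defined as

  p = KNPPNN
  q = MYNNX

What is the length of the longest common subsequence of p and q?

2

Taking N (p #2, q #3), N (p #5, q #4) gives a common subsequence of length 2, and the DP table's final entry dp[6][5] is also 2, so no common subsequence is longer.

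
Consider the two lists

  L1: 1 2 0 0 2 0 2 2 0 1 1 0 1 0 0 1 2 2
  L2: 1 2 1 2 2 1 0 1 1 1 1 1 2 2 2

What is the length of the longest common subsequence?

11

Pick 1 at L1[1]=L2[1] → 2 at L1[2]=L2[2] → 2 at L1[5]=L2[4] → 2 at L1[7]=L2[5] → 0 at L1[9]=L2[7] → 1 at L1[10]=L2[9] → 1 at L1[11]=L2[10] → 1 at L1[13]=L2[11] → 1 at L1[16]=L2[12] → 2 at L1[17]=L2[14] → 2 at L1[18]=L2[15]; all 11 values appear in both, in order. Since dp[18][15] = 11, nothing longer is possible.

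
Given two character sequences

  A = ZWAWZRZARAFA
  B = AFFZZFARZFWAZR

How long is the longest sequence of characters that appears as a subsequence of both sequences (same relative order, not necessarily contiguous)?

Pick A (A #3, B #1), Z (A #5, B #4), Z (A #7, B #5), A (A #8, B #7), R (A #9, B #8), F (A #11, B #10), A (A #12, B #12); all 7 characters appear in both, in order. dp[12][14] = 7 confirms this is the maximum.

7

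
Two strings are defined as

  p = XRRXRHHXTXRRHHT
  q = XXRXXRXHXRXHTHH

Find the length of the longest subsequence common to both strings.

9

Match X (p #1, q #2), R (p #2, q #3), R (p #3, q #6), X (p #4, q #9), R (p #5, q #10), H (p #7, q #12), T (p #9, q #13), H (p #13, q #14), H (p #14, q #15) — 9 characters in the same relative order in both. Since dp[15][15] = 9, nothing longer is possible.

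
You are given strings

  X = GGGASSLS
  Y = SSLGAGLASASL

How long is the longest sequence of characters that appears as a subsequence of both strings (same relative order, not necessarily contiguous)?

6

Let dp[i][j] be the LCS length of the first i characters of X and the first j characters of Y. dp[i][j] = dp[i-1][j-1]+1 when the i-th and j-th characters match, else max(dp[i-1][j], dp[i][j-1]).
    ·  S  S  L  G  A  G  L  A  S  A  S  L
 ·  0  0  0  0  0  0  0  0  0  0  0  0  0
 G  0  0  0  0  1  1  1  1  1  1  1  1  1
 G  0  0  0  0  1  1  2  2  2  2  2  2  2
 G  0  0  0  0  1  1  2  2  2  2  2  2  2
 A  0  0  0  0  1  2  2  2  3  3  3  3  3
 S  0  1  1  1  1  2  2  2  3  4  4  4  4
 S  0  1  2  2  2  2  2  2  3  4  4  5  5
 L  0  1  2  3  3  3  3  3  3  4  4  5  6
 S  0  1  2  3  3  3  3  3  3  4  4  5  6
dp[8][12] = 6. One LCS (by backtracking along matches): GGASSL.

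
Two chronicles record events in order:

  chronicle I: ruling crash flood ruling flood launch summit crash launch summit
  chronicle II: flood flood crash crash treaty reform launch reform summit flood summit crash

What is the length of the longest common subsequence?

5

Match flood (chronicle I #3, chronicle II #1); then flood (chronicle I #5, chronicle II #2); then launch (chronicle I #6, chronicle II #7); then summit (chronicle I #7, chronicle II #11); then crash (chronicle I #8, chronicle II #12) — 5 events in the same relative order in both. Since dp[10][12] = 5, nothing longer is possible.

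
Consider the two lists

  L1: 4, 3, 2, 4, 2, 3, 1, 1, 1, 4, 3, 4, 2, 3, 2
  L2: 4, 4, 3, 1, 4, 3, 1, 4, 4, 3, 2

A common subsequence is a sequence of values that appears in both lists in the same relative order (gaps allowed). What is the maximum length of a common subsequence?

9

Pick 4 (L1 #1, L2 #2) → 3 (L1 #2, L2 #3) → 4 (L1 #4, L2 #5) → 3 (L1 #6, L2 #6) → 1 (L1 #9, L2 #7) → 4 (L1 #10, L2 #8) → 4 (L1 #12, L2 #9) → 3 (L1 #14, L2 #10) → 2 (L1 #15, L2 #11); all 9 values appear in both, in order, and the DP table's final entry dp[15][11] is also 9, so no common subsequence is longer.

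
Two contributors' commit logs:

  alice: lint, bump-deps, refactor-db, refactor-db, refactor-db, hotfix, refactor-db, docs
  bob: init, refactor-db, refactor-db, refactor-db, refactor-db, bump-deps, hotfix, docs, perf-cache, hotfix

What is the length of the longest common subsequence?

5

Match refactor-db (alice #3, bob #3); then refactor-db (alice #4, bob #4); then refactor-db (alice #5, bob #5); then hotfix (alice #6, bob #7); then docs (alice #8, bob #8) — 5 commits in the same relative order in both. The LCS DP gives dp[8][10] = 5, so this is optimal.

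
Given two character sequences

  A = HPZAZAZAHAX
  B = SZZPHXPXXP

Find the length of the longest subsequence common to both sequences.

Taking Z (A #3, B #2), then Z (A #5, B #3), then H (A #9, B #5), then X (A #11, B #9) gives a common subsequence of length 4. The LCS DP gives dp[11][10] = 4, so this is optimal.

4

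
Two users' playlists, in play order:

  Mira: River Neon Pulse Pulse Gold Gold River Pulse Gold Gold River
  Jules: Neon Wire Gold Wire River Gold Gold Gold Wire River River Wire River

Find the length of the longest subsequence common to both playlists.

6

One common subsequence of length 6: Neon [2,1], Gold [5,3], Gold [6,6], Gold [9,7], Gold [10,8], River [11,13]. The LCS DP gives dp[11][13] = 6, so this is optimal.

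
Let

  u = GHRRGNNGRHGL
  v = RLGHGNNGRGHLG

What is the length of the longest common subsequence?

Pick G at u[1]=v[3]; then H at u[2]=v[4]; then G at u[5]=v[5]; then N at u[6]=v[6]; then N at u[7]=v[7]; then G at u[8]=v[8]; then R at u[9]=v[9]; then H at u[10]=v[11]; then G at u[11]=v[13]; all 9 characters appear in both, in order, and the DP table's final entry dp[12][13] is also 9, so no common subsequence is longer.

9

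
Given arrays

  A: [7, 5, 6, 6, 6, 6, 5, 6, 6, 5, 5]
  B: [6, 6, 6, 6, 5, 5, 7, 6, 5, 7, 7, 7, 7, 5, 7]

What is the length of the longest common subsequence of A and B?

One common subsequence of length 8: 6 (A #3, B #1), 6 (A #4, B #2), 6 (A #5, B #3), 6 (A #6, B #4), 5 (A #7, B #6), 6 (A #9, B #8), 5 (A #10, B #9), 5 (A #11, B #14). The LCS DP gives dp[11][15] = 8, so this is optimal.

8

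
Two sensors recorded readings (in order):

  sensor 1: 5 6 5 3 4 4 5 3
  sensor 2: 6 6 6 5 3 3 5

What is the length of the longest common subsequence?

4

Pick 6 (sensor 1 #2, sensor 2 #3), 5 (sensor 1 #3, sensor 2 #4), 3 (sensor 1 #4, sensor 2 #6), 5 (sensor 1 #7, sensor 2 #7); all 4 values appear in both, in order. dp[8][7] = 4 confirms this is the maximum.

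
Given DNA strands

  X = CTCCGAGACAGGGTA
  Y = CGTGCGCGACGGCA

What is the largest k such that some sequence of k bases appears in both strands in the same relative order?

10

Taking C [1,1], T [2,3], C [3,5], C [4,7], G [7,8], A [8,9], C [9,10], G [11,11], G [12,12], A [15,14] gives a common subsequence of length 10, and the DP table's final entry dp[15][14] is also 10, so no common subsequence is longer.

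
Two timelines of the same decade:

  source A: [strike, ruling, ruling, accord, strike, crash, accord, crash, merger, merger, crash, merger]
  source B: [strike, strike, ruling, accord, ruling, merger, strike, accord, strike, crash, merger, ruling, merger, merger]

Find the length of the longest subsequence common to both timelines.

9

One common subsequence of length 9: strike [1,2] → ruling [2,3] → ruling [3,5] → accord [4,8] → strike [5,9] → crash [8,10] → merger [9,11] → merger [10,13] → merger [12,14]. Since dp[12][14] = 9, nothing longer is possible.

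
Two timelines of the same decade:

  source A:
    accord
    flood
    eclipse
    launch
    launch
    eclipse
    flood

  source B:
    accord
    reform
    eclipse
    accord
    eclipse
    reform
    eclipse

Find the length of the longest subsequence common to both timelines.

3

Taking accord [1,4] → eclipse [3,5] → eclipse [6,7] gives a common subsequence of length 3. The LCS DP gives dp[7][7] = 3, so this is optimal.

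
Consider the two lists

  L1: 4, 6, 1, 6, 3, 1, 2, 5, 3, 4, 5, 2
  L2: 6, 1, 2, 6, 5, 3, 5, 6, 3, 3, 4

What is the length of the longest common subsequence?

Match 6 at L1[2]=L2[1], then 1 at L1[3]=L2[2], then 6 at L1[4]=L2[4], then 3 at L1[5]=L2[6], then 5 at L1[8]=L2[7], then 3 at L1[9]=L2[10], then 4 at L1[10]=L2[11] — 7 values in the same relative order in both. dp[12][11] = 7 confirms this is the maximum.

7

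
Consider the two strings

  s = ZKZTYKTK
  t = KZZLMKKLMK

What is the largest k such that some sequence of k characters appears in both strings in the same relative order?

4

Let dp[i][j] be the LCS length of the first i characters of s and the first j characters of t. dp[i][j] = dp[i-1][j-1]+1 when the i-th and j-th characters match, else max(dp[i-1][j], dp[i][j-1]).
    ·  K  Z  Z  L  M  K  K  L  M  K
 ·  0  0  0  0  0  0  0  0  0  0  0
 Z  0  0  1  1  1  1  1  1  1  1  1
 K  0  1  1  1  1  1  2  2  2  2  2
 Z  0  1  2  2  2  2  2  2  2  2  2
 T  0  1  2  2  2  2  2  2  2  2  2
 Y  0  1  2  2  2  2  2  2  2  2  2
 K  0  1  2  2  2  2  3  3  3  3  3
 T  0  1  2  2  2  2  3  3  3  3  3
 K  0  1  2  2  2  2  3  4  4  4  4
dp[8][10] = 4. One LCS (by backtracking along matches): ZKKK.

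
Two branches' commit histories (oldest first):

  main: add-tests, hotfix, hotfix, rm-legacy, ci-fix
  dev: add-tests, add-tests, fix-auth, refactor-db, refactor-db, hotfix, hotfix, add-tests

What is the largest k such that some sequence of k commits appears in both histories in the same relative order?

Taking add-tests at main[1]=dev[2] → hotfix at main[2]=dev[6] → hotfix at main[3]=dev[7] gives a common subsequence of length 3. The LCS DP gives dp[5][8] = 3, so this is optimal.

3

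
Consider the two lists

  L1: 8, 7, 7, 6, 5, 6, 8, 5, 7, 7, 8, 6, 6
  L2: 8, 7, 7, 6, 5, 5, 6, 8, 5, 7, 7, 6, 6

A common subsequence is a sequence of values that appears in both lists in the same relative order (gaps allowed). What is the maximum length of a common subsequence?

One common subsequence of length 12: 8 at L1[1]=L2[1] → 7 at L1[2]=L2[2] → 7 at L1[3]=L2[3] → 6 at L1[4]=L2[4] → 5 at L1[5]=L2[6] → 6 at L1[6]=L2[7] → 8 at L1[7]=L2[8] → 5 at L1[8]=L2[9] → 7 at L1[9]=L2[10] → 7 at L1[10]=L2[11] → 6 at L1[12]=L2[12] → 6 at L1[13]=L2[13]. dp[13][13] = 12 confirms this is the maximum.

12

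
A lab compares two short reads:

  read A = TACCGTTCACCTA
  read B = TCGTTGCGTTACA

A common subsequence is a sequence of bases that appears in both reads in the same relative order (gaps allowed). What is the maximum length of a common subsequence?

Match T (read A #1, read B #1) → C (read A #3, read B #2) → C (read A #4, read B #7) → G (read A #5, read B #8) → T (read A #6, read B #9) → T (read A #7, read B #10) → A (read A #9, read B #11) → C (read A #11, read B #12) → A (read A #13, read B #13) — 9 bases in the same relative order in both. Since dp[13][13] = 9, nothing longer is possible.

9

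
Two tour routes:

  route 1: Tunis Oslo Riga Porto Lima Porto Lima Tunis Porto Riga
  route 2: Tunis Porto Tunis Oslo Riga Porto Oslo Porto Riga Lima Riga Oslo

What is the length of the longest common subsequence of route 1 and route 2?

7

Pick Tunis [1,3]; then Oslo [2,4]; then Riga [3,5]; then Porto [4,6]; then Porto [6,8]; then Lima [7,10]; then Riga [10,11]; all 7 stops appear in both, in order. Since dp[10][12] = 7, nothing longer is possible.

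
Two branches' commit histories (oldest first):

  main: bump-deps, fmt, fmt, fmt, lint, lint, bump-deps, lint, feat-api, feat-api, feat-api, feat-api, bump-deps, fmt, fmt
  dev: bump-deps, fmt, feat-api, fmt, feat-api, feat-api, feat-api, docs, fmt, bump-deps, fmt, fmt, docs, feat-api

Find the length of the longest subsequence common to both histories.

Taking bump-deps at main[1]=dev[1] → fmt at main[2]=dev[2] → fmt at main[4]=dev[4] → feat-api at main[9]=dev[5] → feat-api at main[10]=dev[6] → feat-api at main[11]=dev[7] → bump-deps at main[13]=dev[10] → fmt at main[14]=dev[11] → fmt at main[15]=dev[12] gives a common subsequence of length 9, and the DP table's final entry dp[15][14] is also 9, so no common subsequence is longer.

9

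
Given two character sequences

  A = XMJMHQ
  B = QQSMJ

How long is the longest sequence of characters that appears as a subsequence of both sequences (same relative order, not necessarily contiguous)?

Pick M (A #2, B #4); then J (A #3, B #5); all 2 characters appear in both, in order. Since dp[6][5] = 2, nothing longer is possible.

2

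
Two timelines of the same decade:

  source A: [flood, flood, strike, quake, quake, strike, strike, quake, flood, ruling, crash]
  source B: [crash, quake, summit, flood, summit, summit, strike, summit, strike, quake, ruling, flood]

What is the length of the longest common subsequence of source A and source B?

5

Match flood (source A #1, source B #4) → strike (source A #3, source B #7) → strike (source A #7, source B #9) → quake (source A #8, source B #10) → flood (source A #9, source B #12) — 5 events in the same relative order in both. dp[11][12] = 5 confirms this is the maximum.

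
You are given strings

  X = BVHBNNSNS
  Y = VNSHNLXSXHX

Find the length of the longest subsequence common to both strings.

Taking V at X[2]=Y[1] → N at X[6]=Y[2] → S at X[7]=Y[3] → N at X[8]=Y[5] → S at X[9]=Y[8] gives a common subsequence of length 5. Since dp[9][11] = 5, nothing longer is possible.

5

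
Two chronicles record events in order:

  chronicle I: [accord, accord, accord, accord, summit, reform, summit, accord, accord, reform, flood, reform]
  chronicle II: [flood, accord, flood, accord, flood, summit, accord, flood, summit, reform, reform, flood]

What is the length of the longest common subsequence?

7

Pick accord [1,2]; then accord [2,4]; then accord [3,7]; then summit [5,9]; then reform [6,10]; then reform [10,11]; then flood [11,12]; all 7 events appear in both, in order. dp[12][12] = 7 confirms this is the maximum.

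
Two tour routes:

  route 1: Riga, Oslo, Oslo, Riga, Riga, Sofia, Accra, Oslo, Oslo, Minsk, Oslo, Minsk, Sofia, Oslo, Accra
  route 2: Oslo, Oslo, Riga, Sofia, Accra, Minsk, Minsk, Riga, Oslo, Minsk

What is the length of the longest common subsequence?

One common subsequence of length 8: Oslo (route 1 #2, route 2 #1) → Oslo (route 1 #3, route 2 #2) → Riga (route 1 #5, route 2 #3) → Sofia (route 1 #6, route 2 #4) → Accra (route 1 #7, route 2 #5) → Minsk (route 1 #10, route 2 #7) → Oslo (route 1 #11, route 2 #9) → Minsk (route 1 #12, route 2 #10). The LCS DP gives dp[15][10] = 8, so this is optimal.

8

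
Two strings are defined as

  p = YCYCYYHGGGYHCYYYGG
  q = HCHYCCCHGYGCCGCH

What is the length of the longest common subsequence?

8

Taking Y at p[1]=q[4]; then C at p[2]=q[6]; then C at p[4]=q[7]; then H at p[7]=q[8]; then G at p[8]=q[9]; then G at p[9]=q[11]; then G at p[10]=q[14]; then H at p[12]=q[16] gives a common subsequence of length 8. dp[18][16] = 8 confirms this is the maximum.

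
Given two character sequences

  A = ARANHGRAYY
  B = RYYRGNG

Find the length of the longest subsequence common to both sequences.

Let dp[i][j] be the LCS length of the first i characters of A and the first j characters of B. dp[i][j] = dp[i-1][j-1]+1 when the i-th and j-th characters match, else max(dp[i-1][j], dp[i][j-1]).
    ·  R  Y  Y  R  G  N  G
 ·  0  0  0  0  0  0  0  0
 A  0  0  0  0  0  0  0  0
 R  0  1  1  1  1  1  1  1
 A  0  1  1  1  1  1  1  1
 N  0  1  1  1  1  1  2  2
 H  0  1  1  1  1  1  2  2
 G  0  1  1  1  1  2  2  3
 R  0  1  1  1  2  2  2  3
 A  0  1  1  1  2  2  2  3
 Y  0  1  2  2  2  2  2  3
 Y  0  1  2  3  3  3  3  3
dp[10][7] = 3. One LCS (by backtracking along matches): RNG.

3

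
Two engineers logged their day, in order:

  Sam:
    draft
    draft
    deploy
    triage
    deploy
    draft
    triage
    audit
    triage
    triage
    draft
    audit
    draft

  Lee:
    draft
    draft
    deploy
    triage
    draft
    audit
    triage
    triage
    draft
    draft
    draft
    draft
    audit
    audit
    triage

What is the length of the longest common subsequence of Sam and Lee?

10

One common subsequence of length 10: draft (Sam #1, Lee #1); then draft (Sam #2, Lee #2); then deploy (Sam #3, Lee #3); then triage (Sam #4, Lee #4); then draft (Sam #6, Lee #5); then audit (Sam #8, Lee #6); then triage (Sam #9, Lee #7); then triage (Sam #10, Lee #8); then draft (Sam #11, Lee #12); then audit (Sam #12, Lee #14). dp[13][15] = 10 confirms this is the maximum.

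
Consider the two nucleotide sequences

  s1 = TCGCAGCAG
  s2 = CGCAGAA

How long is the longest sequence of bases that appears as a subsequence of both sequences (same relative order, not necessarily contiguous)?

Let dp[i][j] be the LCS length of the first i bases of s1 and the first j bases of s2. dp[i][j] = dp[i-1][j-1]+1 when the i-th and j-th bases match, else max(dp[i-1][j], dp[i][j-1]).
    ·  C  G  C  A  G  A  A
 ·  0  0  0  0  0  0  0  0
 T  0  0  0  0  0  0  0  0
 C  0  1  1  1  1  1  1  1
 G  0  1  2  2  2  2  2  2
 C  0  1  2  3  3  3  3  3
 A  0  1  2  3  4  4  4  4
 G  0  1  2  3  4  5  5  5
 C  0  1  2  3  4  5  5  5
 A  0  1  2  3  4  5  6  6
 G  0  1  2  3  4  5  6  6
dp[9][7] = 6. One LCS (by backtracking along matches): CGCAGA.

6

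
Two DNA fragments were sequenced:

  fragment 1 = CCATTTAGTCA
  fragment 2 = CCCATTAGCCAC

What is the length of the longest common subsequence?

One common subsequence of length 9: C [1,2] → C [2,3] → A [3,4] → T [5,5] → T [6,6] → A [7,7] → G [8,8] → C [10,10] → A [11,11]. The LCS DP gives dp[11][12] = 9, so this is optimal.

9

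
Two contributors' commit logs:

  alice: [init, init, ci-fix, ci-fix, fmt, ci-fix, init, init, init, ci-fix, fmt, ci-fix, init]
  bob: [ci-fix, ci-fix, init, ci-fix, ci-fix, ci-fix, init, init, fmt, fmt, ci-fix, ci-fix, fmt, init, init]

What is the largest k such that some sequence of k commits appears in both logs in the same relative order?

One common subsequence of length 9: init at alice[2]=bob[3], then ci-fix at alice[3]=bob[4], then ci-fix at alice[4]=bob[5], then ci-fix at alice[6]=bob[6], then init at alice[7]=bob[7], then init at alice[8]=bob[8], then ci-fix at alice[10]=bob[12], then fmt at alice[11]=bob[13], then init at alice[13]=bob[15]. Since dp[13][15] = 9, nothing longer is possible.

9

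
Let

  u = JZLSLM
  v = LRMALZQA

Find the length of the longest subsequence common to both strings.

Pick L at u[3]=v[1]; then L at u[5]=v[5]; all 2 characters appear in both, in order. dp[6][8] = 2 confirms this is the maximum.

2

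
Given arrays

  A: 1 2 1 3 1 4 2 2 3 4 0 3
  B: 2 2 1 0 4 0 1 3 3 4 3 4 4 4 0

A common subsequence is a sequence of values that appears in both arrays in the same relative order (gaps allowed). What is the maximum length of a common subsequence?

Match 1 [1,3], then 1 [3,7], then 3 [4,9], then 4 [6,10], then 3 [9,11], then 4 [10,14], then 0 [11,15] — 7 values in the same relative order in both, and the DP table's final entry dp[12][15] is also 7, so no common subsequence is longer.

7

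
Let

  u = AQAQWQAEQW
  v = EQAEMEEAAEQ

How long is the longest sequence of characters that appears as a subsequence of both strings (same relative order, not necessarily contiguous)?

5

Let dp[i][j] be the LCS length of the first i characters of u and the first j characters of v. dp[i][j] = dp[i-1][j-1]+1 when the i-th and j-th characters match, else max(dp[i-1][j], dp[i][j-1]).
    ·  E  Q  A  E  M  E  E  A  A  E  Q
 ·  0  0  0  0  0  0  0  0  0  0  0  0
 A  0  0  0  1  1  1  1  1  1  1  1  1
 Q  0  0  1  1  1  1  1  1  1  1  1  2
 A  0  0  1  2  2  2  2  2  2  2  2  2
 Q  0  0  1  2  2  2  2  2  2  2  2  3
 W  0  0  1  2  2  2  2  2  2  2  2  3
 Q  0  0  1  2  2  2  2  2  2  2  2  3
 A  0  0  1  2  2  2  2  2  3  3  3  3
 E  0  1  1  2  3  3  3  3  3  3  4  4
 Q  0  1  2  2  3  3  3  3  3  3  4  5
 W  0  1  2  2  3  3  3  3  3  3  4  5
dp[10][11] = 5. One LCS (by backtracking along matches): AAAEQ.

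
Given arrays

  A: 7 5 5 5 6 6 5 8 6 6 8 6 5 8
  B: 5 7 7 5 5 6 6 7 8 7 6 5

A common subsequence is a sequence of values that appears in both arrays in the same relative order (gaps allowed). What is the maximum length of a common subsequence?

8

One common subsequence of length 8: 7 (A #1, B #3) → 5 (A #3, B #4) → 5 (A #4, B #5) → 6 (A #5, B #6) → 6 (A #6, B #7) → 8 (A #8, B #9) → 6 (A #12, B #11) → 5 (A #13, B #12). dp[14][12] = 8 confirms this is the maximum.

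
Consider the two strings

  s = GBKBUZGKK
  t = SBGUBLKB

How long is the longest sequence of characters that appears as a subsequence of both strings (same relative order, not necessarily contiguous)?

4

Match G [1,3] → B [2,5] → K [3,7] → B [4,8] — 4 characters in the same relative order in both. dp[9][8] = 4 confirms this is the maximum.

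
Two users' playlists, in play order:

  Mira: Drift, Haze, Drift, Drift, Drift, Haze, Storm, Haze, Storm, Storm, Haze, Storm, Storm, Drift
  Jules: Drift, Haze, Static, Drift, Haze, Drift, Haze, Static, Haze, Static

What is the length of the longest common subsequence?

One common subsequence of length 6: Drift at Mira[1]=Jules[1], Haze at Mira[2]=Jules[2], Drift at Mira[3]=Jules[4], Drift at Mira[5]=Jules[6], Haze at Mira[6]=Jules[7], Haze at Mira[8]=Jules[9]. dp[14][10] = 6 confirms this is the maximum.

6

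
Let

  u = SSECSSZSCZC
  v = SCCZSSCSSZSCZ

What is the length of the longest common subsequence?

Let dp[i][j] be the LCS length of the first i characters of u and the first j characters of v. dp[i][j] = dp[i-1][j-1]+1 when the i-th and j-th characters match, else max(dp[i-1][j], dp[i][j-1]).
    ·  S  C  C  Z  S  S  C  S  S  Z  S  C  Z
 ·  0  0  0  0  0  0  0  0  0  0  0  0  0  0
 S  0  1  1  1  1  1  1  1  1  1  1  1  1  1
 S  0  1  1  1  1  2  2  2  2  2  2  2  2  2
 E  0  1  1  1  1  2  2  2  2  2  2  2  2  2
 C  0  1  2  2  2  2  2  3  3  3  3  3  3  3
 S  0  1  2  2  2  3  3  3  4  4  4  4  4  4
 S  0  1  2  2  2  3  4  4  4  5  5  5  5  5
 Z  0  1  2  2  3  3  4  4  4  5  6  6  6  6
 S  0  1  2  2  3  4  4  4  5  5  6  7  7  7
 C  0  1  2  3  3  4  4  5  5  5  6  7  8  8
 Z  0  1  2  3  4  4  4  5  5  5  6  7  8  9
 C  0  1  2  3  4  4  4  5  5  5  6  7  8  9
dp[11][13] = 9. One LCS (by backtracking along matches): SSCSSZSCZ.

9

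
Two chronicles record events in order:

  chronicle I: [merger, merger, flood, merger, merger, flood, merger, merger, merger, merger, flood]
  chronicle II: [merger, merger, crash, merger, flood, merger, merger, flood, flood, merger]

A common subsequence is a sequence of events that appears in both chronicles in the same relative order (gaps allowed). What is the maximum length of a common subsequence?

Pick merger (chronicle I #1, chronicle II #2), then merger (chronicle I #2, chronicle II #4), then flood (chronicle I #3, chronicle II #5), then merger (chronicle I #4, chronicle II #6), then merger (chronicle I #5, chronicle II #7), then flood (chronicle I #6, chronicle II #9), then merger (chronicle I #10, chronicle II #10); all 7 events appear in both, in order. Since dp[11][10] = 7, nothing longer is possible.

7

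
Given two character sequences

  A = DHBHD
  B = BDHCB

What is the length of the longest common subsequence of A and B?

3

Let dp[i][j] be the LCS length of the first i characters of A and the first j characters of B. dp[i][j] = dp[i-1][j-1]+1 when the i-th and j-th characters match, else max(dp[i-1][j], dp[i][j-1]).
    ·  B  D  H  C  B
 ·  0  0  0  0  0  0
 D  0  0  1  1  1  1
 H  0  0  1  2  2  2
 B  0  1  1  2  2  3
 H  0  1  1  2  2  3
 D  0  1  2  2  2  3
dp[5][5] = 3. One LCS (by backtracking along matches): DHB.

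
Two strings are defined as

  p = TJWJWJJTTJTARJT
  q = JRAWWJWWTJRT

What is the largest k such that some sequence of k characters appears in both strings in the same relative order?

Taking J (p #2, q #1) → W (p #3, q #5) → J (p #4, q #6) → W (p #5, q #8) → T (p #9, q #9) → J (p #10, q #10) → R (p #13, q #11) → T (p #15, q #12) gives a common subsequence of length 8, and the DP table's final entry dp[15][12] is also 8, so no common subsequence is longer.

8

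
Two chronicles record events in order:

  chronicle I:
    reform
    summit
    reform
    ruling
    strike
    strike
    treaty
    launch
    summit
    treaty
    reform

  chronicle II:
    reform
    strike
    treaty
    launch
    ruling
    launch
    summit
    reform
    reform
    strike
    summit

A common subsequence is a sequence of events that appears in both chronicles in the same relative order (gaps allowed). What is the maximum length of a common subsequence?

6

Taking reform (chronicle I #3, chronicle II #1), then strike (chronicle I #6, chronicle II #2), then treaty (chronicle I #7, chronicle II #3), then launch (chronicle I #8, chronicle II #6), then summit (chronicle I #9, chronicle II #7), then reform (chronicle I #11, chronicle II #9) gives a common subsequence of length 6. Since dp[11][11] = 6, nothing longer is possible.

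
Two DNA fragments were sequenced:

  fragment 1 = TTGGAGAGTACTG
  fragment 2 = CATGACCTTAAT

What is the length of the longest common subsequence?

6

Match T (fragment 1 #2, fragment 2 #3), G (fragment 1 #4, fragment 2 #4), A (fragment 1 #5, fragment 2 #5), A (fragment 1 #7, fragment 2 #10), A (fragment 1 #10, fragment 2 #11), T (fragment 1 #12, fragment 2 #12) — 6 bases in the same relative order in both. The LCS DP gives dp[13][12] = 6, so this is optimal.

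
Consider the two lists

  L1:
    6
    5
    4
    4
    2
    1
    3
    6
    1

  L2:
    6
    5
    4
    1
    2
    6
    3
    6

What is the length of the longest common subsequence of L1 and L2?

Let dp[i][j] be the LCS length of the first i values of L1 and the first j values of L2. dp[i][j] = dp[i-1][j-1]+1 when the i-th and j-th values match, else max(dp[i-1][j], dp[i][j-1]).
    ·  6  5  4  1  2  6  3  6
 ·  0  0  0  0  0  0  0  0  0
 6  0  1  1  1  1  1  1  1  1
 5  0  1  2  2  2  2  2  2  2
 4  0  1  2  3  3  3  3  3  3
 4  0  1  2  3  3  3  3  3  3
 2  0  1  2  3  3  4  4  4  4
 1  0  1  2  3  4  4  4  4  4
 3  0  1  2  3  4  4  4  5  5
 6  0  1  2  3  4  4  5  5  6
 1  0  1  2  3  4  4  5  5  6
dp[9][8] = 6. One LCS (by backtracking along matches): 6, 5, 4, 2, 3, 6.

6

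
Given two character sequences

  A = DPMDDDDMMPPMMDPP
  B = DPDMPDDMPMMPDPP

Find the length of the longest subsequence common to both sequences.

12

Match D at A[1]=B[1]; then P at A[2]=B[2]; then M at A[3]=B[4]; then D at A[6]=B[6]; then D at A[7]=B[7]; then M at A[9]=B[8]; then P at A[11]=B[9]; then M at A[12]=B[10]; then M at A[13]=B[11]; then D at A[14]=B[13]; then P at A[15]=B[14]; then P at A[16]=B[15] — 12 characters in the same relative order in both. dp[16][15] = 12 confirms this is the maximum.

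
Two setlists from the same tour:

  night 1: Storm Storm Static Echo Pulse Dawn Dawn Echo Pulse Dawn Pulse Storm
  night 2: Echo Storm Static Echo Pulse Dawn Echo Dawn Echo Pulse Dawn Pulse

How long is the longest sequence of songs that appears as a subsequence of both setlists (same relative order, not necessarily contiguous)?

Pick Storm [2,2], Static [3,3], Echo [4,4], Pulse [5,5], Dawn [6,6], Dawn [7,8], Echo [8,9], Pulse [9,10], Dawn [10,11], Pulse [11,12]; all 10 songs appear in both, in order. Since dp[12][12] = 10, nothing longer is possible.

10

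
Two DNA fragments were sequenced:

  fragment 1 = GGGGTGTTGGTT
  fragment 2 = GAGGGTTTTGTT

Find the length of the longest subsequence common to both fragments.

10

Let dp[i][j] be the LCS length of the first i bases of fragment 1 and the first j bases of fragment 2. dp[i][j] = dp[i-1][j-1]+1 when the i-th and j-th bases match, else max(dp[i-1][j], dp[i][j-1]).
    ·  G  A  G  G  G  T  T  T  T  G  T  T
 ·  0  0  0  0  0  0  0  0  0  0  0  0  0
 G  0  1  1  1  1  1  1  1  1  1  1  1  1
 G  0  1  1  2  2  2  2  2  2  2  2  2  2
 G  0  1  1  2  3  3  3  3  3  3  3  3  3
 G  0  1  1  2  3  4  4  4  4  4  4  4  4
 T  0  1  1  2  3  4  5  5  5  5  5  5  5
 G  0  1  1  2  3  4  5  5  5  5  6  6  6
 T  0  1  1  2  3  4  5  6  6  6  6  7  7
 T  0  1  1  2  3  4  5  6  7  7  7  7  8
 G  0  1  1  2  3  4  5  6  7  7  8  8  8
 G  0  1  1  2  3  4  5  6  7  7  8  8  8
 T  0  1  1  2  3  4  5  6  7  8  8  9  9
 T  0  1  1  2  3  4  5  6  7  8  8  9 10
dp[12][12] = 10. One LCS (by backtracking along matches): GGGGTTTGTT.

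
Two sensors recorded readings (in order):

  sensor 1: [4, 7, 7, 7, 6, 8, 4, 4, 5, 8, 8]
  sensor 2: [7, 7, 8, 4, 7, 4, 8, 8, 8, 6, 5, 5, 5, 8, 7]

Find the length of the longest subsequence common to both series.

7

Match 7 (sensor 1 #3, sensor 2 #1); then 7 (sensor 1 #4, sensor 2 #2); then 8 (sensor 1 #6, sensor 2 #3); then 4 (sensor 1 #7, sensor 2 #4); then 4 (sensor 1 #8, sensor 2 #6); then 5 (sensor 1 #9, sensor 2 #13); then 8 (sensor 1 #10, sensor 2 #14) — 7 values in the same relative order in both. The LCS DP gives dp[11][15] = 7, so this is optimal.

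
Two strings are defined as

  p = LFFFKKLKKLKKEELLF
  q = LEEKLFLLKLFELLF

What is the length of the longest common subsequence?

9

Taking L at p[1]=q[5]; then F at p[2]=q[6]; then L at p[7]=q[8]; then K at p[9]=q[9]; then L at p[10]=q[10]; then E at p[14]=q[12]; then L at p[15]=q[13]; then L at p[16]=q[14]; then F at p[17]=q[15] gives a common subsequence of length 9. dp[17][15] = 9 confirms this is the maximum.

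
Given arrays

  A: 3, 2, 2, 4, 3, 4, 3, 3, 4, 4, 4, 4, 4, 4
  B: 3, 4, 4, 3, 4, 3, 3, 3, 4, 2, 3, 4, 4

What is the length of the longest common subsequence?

9

Pick 3 (A #1, B #1), then 4 (A #4, B #3), then 3 (A #5, B #4), then 4 (A #6, B #5), then 3 (A #7, B #7), then 3 (A #8, B #8), then 4 (A #9, B #9), then 4 (A #13, B #12), then 4 (A #14, B #13); all 9 values appear in both, in order. Since dp[14][13] = 9, nothing longer is possible.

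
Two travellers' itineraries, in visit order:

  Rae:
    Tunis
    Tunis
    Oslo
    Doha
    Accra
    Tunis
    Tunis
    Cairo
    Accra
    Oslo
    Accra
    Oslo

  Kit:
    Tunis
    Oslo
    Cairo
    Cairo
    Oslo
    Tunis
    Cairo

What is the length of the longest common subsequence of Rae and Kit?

4

One common subsequence of length 4: Tunis at Rae[1]=Kit[1], Oslo at Rae[3]=Kit[5], Tunis at Rae[7]=Kit[6], Cairo at Rae[8]=Kit[7], and the DP table's final entry dp[12][7] is also 4, so no common subsequence is longer.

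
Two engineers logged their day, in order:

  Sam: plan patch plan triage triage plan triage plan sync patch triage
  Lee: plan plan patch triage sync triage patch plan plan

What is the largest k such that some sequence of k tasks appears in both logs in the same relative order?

6

Match plan [1,2]; then patch [2,3]; then triage [4,4]; then triage [5,6]; then plan [6,8]; then plan [8,9] — 6 tasks in the same relative order in both. Since dp[11][9] = 6, nothing longer is possible.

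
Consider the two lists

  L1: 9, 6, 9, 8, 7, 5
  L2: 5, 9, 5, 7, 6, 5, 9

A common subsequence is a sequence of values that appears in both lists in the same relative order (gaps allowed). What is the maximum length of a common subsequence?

3

Let dp[i][j] be the LCS length of the first i values of L1 and the first j values of L2. dp[i][j] = dp[i-1][j-1]+1 when the i-th and j-th values match, else max(dp[i-1][j], dp[i][j-1]).
    ·  5  9  5  7  6  5  9
 ·  0  0  0  0  0  0  0  0
 9  0  0  1  1  1  1  1  1
 6  0  0  1  1  1  2  2  2
 9  0  0  1  1  1  2  2  3
 8  0  0  1  1  1  2  2  3
 7  0  0  1  1  2  2  2  3
 5  0  1  1  2  2  2  3  3
dp[6][7] = 3. One LCS (by backtracking along matches): 9, 6, 9.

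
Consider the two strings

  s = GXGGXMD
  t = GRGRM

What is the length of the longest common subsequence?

Let dp[i][j] be the LCS length of the first i characters of s and the first j characters of t. dp[i][j] = dp[i-1][j-1]+1 when the i-th and j-th characters match, else max(dp[i-1][j], dp[i][j-1]).
    ·  G  R  G  R  M
 ·  0  0  0  0  0  0
 G  0  1  1  1  1  1
 X  0  1  1  1  1  1
 G  0  1  1  2  2  2
 G  0  1  1  2  2  2
 X  0  1  1  2  2  2
 M  0  1  1  2  2  3
 D  0  1  1  2  2  3
dp[7][5] = 3. One LCS (by backtracking along matches): GGM.

3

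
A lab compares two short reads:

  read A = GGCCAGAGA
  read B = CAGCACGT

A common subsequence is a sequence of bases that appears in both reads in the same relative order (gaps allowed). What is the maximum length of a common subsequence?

5

Let dp[i][j] be the LCS length of the first i bases of read A and the first j bases of read B. dp[i][j] = dp[i-1][j-1]+1 when the i-th and j-th bases match, else max(dp[i-1][j], dp[i][j-1]).
    ·  C  A  G  C  A  C  G  T
 ·  0  0  0  0  0  0  0  0  0
 G  0  0  0  1  1  1  1  1  1
 G  0  0  0  1  1  1  1  2  2
 C  0  1  1  1  2  2  2  2  2
 C  0  1  1  1  2  2  3  3  3
 A  0  1  2  2  2  3  3  3  3
 G  0  1  2  3  3  3  3  4  4
 A  0  1  2  3  3  4  4  4  4
 G  0  1  2  3  3  4  4  5  5
 A  0  1  2  3  3  4  4  5  5
dp[9][8] = 5. One LCS (by backtracking along matches): CAGAG.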